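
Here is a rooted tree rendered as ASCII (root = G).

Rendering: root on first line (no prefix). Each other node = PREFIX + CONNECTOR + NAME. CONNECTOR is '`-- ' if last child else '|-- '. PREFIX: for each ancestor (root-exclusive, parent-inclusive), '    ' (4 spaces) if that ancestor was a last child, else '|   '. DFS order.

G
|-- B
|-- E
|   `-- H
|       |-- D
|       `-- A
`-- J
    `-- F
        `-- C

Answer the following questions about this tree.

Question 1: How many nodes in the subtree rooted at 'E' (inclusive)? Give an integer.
Answer: 4

Derivation:
Subtree rooted at E contains: A, D, E, H
Count = 4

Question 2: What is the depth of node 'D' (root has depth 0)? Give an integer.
Path from root to D: G -> E -> H -> D
Depth = number of edges = 3

Answer: 3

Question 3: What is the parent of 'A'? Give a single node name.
Answer: H

Derivation:
Scan adjacency: A appears as child of H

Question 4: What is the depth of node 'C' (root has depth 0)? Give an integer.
Path from root to C: G -> J -> F -> C
Depth = number of edges = 3

Answer: 3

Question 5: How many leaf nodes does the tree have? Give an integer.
Leaves (nodes with no children): A, B, C, D

Answer: 4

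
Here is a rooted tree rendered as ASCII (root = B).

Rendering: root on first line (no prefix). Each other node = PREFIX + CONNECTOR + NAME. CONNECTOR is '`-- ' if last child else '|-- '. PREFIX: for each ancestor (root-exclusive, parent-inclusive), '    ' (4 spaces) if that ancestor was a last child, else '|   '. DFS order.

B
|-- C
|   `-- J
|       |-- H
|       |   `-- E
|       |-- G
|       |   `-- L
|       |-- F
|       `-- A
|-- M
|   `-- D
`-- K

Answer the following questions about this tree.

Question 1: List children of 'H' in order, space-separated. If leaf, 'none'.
Answer: E

Derivation:
Node H's children (from adjacency): E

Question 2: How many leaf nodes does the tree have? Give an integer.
Answer: 6

Derivation:
Leaves (nodes with no children): A, D, E, F, K, L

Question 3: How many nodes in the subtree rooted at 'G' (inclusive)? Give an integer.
Subtree rooted at G contains: G, L
Count = 2

Answer: 2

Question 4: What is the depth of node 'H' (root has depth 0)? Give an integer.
Answer: 3

Derivation:
Path from root to H: B -> C -> J -> H
Depth = number of edges = 3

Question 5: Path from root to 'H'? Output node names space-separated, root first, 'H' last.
Answer: B C J H

Derivation:
Walk down from root: B -> C -> J -> H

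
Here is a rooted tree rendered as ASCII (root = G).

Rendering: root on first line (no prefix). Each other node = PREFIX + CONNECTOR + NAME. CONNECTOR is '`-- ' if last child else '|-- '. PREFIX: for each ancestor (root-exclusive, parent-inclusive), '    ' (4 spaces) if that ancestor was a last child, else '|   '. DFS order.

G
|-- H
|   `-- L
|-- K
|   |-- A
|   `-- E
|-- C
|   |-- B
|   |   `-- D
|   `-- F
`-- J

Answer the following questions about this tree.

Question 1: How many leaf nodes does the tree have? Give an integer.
Answer: 6

Derivation:
Leaves (nodes with no children): A, D, E, F, J, L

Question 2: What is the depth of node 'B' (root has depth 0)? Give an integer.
Path from root to B: G -> C -> B
Depth = number of edges = 2

Answer: 2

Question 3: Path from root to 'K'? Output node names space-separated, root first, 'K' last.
Answer: G K

Derivation:
Walk down from root: G -> K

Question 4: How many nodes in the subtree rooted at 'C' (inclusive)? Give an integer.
Answer: 4

Derivation:
Subtree rooted at C contains: B, C, D, F
Count = 4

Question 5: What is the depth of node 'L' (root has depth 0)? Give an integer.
Answer: 2

Derivation:
Path from root to L: G -> H -> L
Depth = number of edges = 2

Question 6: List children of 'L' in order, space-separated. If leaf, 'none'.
Answer: none

Derivation:
Node L's children (from adjacency): (leaf)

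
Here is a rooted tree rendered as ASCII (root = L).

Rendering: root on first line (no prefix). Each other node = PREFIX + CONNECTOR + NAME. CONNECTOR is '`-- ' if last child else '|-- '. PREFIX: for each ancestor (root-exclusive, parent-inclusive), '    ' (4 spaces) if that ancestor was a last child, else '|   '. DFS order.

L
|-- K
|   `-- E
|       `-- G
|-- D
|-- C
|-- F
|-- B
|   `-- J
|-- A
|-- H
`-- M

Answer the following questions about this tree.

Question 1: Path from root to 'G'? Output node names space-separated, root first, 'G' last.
Walk down from root: L -> K -> E -> G

Answer: L K E G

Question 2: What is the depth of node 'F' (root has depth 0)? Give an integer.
Path from root to F: L -> F
Depth = number of edges = 1

Answer: 1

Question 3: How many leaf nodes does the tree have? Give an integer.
Answer: 8

Derivation:
Leaves (nodes with no children): A, C, D, F, G, H, J, M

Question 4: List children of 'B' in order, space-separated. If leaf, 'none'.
Answer: J

Derivation:
Node B's children (from adjacency): J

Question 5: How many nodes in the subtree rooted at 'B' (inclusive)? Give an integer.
Answer: 2

Derivation:
Subtree rooted at B contains: B, J
Count = 2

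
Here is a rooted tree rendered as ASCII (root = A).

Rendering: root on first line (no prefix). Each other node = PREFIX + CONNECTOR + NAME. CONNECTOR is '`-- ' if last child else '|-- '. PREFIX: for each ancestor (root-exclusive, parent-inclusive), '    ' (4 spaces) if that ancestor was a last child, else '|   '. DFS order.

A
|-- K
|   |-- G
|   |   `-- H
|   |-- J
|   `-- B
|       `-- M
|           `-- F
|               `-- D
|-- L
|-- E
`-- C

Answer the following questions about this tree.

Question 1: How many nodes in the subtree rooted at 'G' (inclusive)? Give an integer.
Answer: 2

Derivation:
Subtree rooted at G contains: G, H
Count = 2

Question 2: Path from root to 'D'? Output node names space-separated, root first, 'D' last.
Answer: A K B M F D

Derivation:
Walk down from root: A -> K -> B -> M -> F -> D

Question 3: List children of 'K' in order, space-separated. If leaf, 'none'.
Node K's children (from adjacency): G, J, B

Answer: G J B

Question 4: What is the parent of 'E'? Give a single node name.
Answer: A

Derivation:
Scan adjacency: E appears as child of A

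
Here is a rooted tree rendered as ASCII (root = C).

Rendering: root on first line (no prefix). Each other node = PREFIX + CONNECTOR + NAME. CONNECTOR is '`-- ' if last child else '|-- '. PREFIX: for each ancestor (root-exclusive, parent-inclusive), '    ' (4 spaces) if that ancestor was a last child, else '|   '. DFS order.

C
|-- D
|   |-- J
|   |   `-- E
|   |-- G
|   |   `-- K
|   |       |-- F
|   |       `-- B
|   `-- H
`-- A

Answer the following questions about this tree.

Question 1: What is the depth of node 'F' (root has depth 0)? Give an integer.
Path from root to F: C -> D -> G -> K -> F
Depth = number of edges = 4

Answer: 4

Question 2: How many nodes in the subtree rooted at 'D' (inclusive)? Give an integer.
Answer: 8

Derivation:
Subtree rooted at D contains: B, D, E, F, G, H, J, K
Count = 8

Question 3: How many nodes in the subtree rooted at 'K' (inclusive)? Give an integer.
Answer: 3

Derivation:
Subtree rooted at K contains: B, F, K
Count = 3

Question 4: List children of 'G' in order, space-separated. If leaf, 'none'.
Answer: K

Derivation:
Node G's children (from adjacency): K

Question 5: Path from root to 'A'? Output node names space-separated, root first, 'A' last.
Walk down from root: C -> A

Answer: C A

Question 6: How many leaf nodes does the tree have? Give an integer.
Leaves (nodes with no children): A, B, E, F, H

Answer: 5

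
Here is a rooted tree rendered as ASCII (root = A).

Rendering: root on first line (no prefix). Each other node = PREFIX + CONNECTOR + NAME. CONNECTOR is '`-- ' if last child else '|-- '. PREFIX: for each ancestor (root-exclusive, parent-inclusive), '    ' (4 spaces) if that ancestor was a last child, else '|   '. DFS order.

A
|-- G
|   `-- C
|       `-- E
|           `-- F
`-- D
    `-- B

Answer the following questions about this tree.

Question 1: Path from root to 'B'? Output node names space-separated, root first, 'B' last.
Answer: A D B

Derivation:
Walk down from root: A -> D -> B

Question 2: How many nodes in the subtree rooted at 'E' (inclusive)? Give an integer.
Answer: 2

Derivation:
Subtree rooted at E contains: E, F
Count = 2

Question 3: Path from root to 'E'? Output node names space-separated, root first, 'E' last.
Walk down from root: A -> G -> C -> E

Answer: A G C E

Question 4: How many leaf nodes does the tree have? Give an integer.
Answer: 2

Derivation:
Leaves (nodes with no children): B, F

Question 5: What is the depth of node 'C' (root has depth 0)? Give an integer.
Path from root to C: A -> G -> C
Depth = number of edges = 2

Answer: 2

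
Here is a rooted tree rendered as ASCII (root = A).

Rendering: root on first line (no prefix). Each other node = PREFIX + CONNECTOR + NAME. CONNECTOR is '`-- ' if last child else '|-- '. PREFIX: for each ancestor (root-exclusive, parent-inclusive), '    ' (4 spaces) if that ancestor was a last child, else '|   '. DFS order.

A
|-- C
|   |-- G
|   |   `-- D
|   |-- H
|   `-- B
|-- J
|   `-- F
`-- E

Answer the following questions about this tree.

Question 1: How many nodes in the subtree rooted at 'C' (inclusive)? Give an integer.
Subtree rooted at C contains: B, C, D, G, H
Count = 5

Answer: 5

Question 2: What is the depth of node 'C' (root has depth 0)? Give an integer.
Path from root to C: A -> C
Depth = number of edges = 1

Answer: 1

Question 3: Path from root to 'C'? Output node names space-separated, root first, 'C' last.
Walk down from root: A -> C

Answer: A C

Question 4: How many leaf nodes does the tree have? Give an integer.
Answer: 5

Derivation:
Leaves (nodes with no children): B, D, E, F, H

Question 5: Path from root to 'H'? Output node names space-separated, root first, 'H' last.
Walk down from root: A -> C -> H

Answer: A C H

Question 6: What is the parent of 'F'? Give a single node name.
Answer: J

Derivation:
Scan adjacency: F appears as child of J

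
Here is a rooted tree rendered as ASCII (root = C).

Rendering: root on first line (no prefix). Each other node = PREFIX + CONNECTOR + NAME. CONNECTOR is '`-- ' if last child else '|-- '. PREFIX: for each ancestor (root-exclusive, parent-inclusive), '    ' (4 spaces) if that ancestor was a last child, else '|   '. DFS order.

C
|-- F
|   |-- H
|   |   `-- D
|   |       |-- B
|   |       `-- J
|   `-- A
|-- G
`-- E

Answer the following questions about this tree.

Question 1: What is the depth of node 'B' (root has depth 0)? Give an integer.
Path from root to B: C -> F -> H -> D -> B
Depth = number of edges = 4

Answer: 4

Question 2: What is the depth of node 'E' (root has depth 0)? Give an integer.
Answer: 1

Derivation:
Path from root to E: C -> E
Depth = number of edges = 1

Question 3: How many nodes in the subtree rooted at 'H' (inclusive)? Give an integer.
Answer: 4

Derivation:
Subtree rooted at H contains: B, D, H, J
Count = 4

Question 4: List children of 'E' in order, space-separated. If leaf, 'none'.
Node E's children (from adjacency): (leaf)

Answer: none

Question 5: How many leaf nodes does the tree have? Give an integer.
Leaves (nodes with no children): A, B, E, G, J

Answer: 5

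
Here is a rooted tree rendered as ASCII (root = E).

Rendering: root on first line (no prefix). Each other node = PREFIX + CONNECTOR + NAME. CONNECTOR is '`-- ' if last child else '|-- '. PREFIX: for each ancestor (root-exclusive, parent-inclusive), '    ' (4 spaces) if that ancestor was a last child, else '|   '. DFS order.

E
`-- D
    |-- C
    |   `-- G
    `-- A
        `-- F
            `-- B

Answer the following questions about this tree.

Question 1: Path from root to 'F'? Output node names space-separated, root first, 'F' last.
Walk down from root: E -> D -> A -> F

Answer: E D A F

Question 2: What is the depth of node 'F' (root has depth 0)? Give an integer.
Answer: 3

Derivation:
Path from root to F: E -> D -> A -> F
Depth = number of edges = 3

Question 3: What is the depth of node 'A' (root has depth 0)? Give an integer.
Path from root to A: E -> D -> A
Depth = number of edges = 2

Answer: 2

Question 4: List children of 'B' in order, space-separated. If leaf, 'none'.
Node B's children (from adjacency): (leaf)

Answer: none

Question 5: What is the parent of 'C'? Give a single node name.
Scan adjacency: C appears as child of D

Answer: D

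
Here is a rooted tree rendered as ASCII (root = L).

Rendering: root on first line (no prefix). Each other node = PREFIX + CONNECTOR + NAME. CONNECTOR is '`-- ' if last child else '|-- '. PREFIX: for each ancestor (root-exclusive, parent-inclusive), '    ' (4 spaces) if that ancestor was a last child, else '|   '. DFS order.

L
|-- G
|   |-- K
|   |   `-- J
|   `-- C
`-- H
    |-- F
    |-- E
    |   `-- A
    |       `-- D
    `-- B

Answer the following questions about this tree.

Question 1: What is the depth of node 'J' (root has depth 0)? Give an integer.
Answer: 3

Derivation:
Path from root to J: L -> G -> K -> J
Depth = number of edges = 3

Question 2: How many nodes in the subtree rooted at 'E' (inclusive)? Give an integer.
Subtree rooted at E contains: A, D, E
Count = 3

Answer: 3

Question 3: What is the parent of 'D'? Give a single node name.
Answer: A

Derivation:
Scan adjacency: D appears as child of A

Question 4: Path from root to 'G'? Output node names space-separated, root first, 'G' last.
Answer: L G

Derivation:
Walk down from root: L -> G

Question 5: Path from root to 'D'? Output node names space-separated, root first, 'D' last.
Answer: L H E A D

Derivation:
Walk down from root: L -> H -> E -> A -> D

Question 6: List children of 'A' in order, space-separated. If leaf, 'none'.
Node A's children (from adjacency): D

Answer: D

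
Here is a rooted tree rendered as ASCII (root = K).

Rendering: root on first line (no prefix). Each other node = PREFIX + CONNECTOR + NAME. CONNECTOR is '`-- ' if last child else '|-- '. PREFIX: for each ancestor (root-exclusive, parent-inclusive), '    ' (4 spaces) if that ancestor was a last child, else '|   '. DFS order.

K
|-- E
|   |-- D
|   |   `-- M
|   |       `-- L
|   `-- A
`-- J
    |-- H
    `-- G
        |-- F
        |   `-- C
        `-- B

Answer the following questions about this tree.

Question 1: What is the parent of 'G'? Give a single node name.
Answer: J

Derivation:
Scan adjacency: G appears as child of J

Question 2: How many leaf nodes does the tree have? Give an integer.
Leaves (nodes with no children): A, B, C, H, L

Answer: 5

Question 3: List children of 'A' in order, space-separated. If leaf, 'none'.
Node A's children (from adjacency): (leaf)

Answer: none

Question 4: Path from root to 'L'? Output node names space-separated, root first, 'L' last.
Walk down from root: K -> E -> D -> M -> L

Answer: K E D M L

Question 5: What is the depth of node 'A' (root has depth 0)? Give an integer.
Path from root to A: K -> E -> A
Depth = number of edges = 2

Answer: 2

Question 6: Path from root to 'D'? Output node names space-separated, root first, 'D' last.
Answer: K E D

Derivation:
Walk down from root: K -> E -> D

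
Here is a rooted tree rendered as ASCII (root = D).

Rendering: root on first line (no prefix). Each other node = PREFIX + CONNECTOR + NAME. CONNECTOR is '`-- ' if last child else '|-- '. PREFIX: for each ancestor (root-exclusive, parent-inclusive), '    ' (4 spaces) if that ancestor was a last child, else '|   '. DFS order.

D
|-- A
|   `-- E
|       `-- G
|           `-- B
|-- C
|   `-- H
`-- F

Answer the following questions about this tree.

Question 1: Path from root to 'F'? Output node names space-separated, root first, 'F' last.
Answer: D F

Derivation:
Walk down from root: D -> F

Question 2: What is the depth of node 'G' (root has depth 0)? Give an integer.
Answer: 3

Derivation:
Path from root to G: D -> A -> E -> G
Depth = number of edges = 3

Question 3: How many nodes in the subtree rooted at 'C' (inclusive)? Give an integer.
Subtree rooted at C contains: C, H
Count = 2

Answer: 2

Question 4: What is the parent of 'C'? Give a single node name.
Answer: D

Derivation:
Scan adjacency: C appears as child of D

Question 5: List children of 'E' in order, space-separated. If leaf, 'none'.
Answer: G

Derivation:
Node E's children (from adjacency): G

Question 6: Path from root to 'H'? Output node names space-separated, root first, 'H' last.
Answer: D C H

Derivation:
Walk down from root: D -> C -> H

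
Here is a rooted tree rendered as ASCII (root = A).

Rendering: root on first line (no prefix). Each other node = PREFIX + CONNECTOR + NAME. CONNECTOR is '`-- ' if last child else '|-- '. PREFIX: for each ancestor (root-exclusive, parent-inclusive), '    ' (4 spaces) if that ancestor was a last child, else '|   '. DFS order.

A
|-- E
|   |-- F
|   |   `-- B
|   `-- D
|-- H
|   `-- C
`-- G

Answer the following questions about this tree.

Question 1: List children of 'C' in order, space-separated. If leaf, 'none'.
Answer: none

Derivation:
Node C's children (from adjacency): (leaf)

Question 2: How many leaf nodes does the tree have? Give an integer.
Leaves (nodes with no children): B, C, D, G

Answer: 4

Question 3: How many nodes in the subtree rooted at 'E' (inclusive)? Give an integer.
Subtree rooted at E contains: B, D, E, F
Count = 4

Answer: 4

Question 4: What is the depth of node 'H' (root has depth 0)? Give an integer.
Answer: 1

Derivation:
Path from root to H: A -> H
Depth = number of edges = 1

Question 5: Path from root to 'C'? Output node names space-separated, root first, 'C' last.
Walk down from root: A -> H -> C

Answer: A H C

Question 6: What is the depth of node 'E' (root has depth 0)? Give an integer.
Answer: 1

Derivation:
Path from root to E: A -> E
Depth = number of edges = 1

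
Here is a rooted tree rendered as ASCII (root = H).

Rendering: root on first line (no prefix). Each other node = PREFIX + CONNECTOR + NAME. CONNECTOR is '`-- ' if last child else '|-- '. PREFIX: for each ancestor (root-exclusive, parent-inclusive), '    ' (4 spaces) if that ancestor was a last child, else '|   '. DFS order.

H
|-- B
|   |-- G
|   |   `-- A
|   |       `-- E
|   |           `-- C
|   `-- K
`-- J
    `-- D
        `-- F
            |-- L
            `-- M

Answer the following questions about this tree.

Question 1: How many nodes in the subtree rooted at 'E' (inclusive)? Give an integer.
Answer: 2

Derivation:
Subtree rooted at E contains: C, E
Count = 2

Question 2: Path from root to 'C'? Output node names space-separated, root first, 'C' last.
Walk down from root: H -> B -> G -> A -> E -> C

Answer: H B G A E C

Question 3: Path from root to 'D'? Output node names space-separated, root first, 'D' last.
Walk down from root: H -> J -> D

Answer: H J D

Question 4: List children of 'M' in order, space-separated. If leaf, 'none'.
Answer: none

Derivation:
Node M's children (from adjacency): (leaf)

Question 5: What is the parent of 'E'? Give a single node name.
Scan adjacency: E appears as child of A

Answer: A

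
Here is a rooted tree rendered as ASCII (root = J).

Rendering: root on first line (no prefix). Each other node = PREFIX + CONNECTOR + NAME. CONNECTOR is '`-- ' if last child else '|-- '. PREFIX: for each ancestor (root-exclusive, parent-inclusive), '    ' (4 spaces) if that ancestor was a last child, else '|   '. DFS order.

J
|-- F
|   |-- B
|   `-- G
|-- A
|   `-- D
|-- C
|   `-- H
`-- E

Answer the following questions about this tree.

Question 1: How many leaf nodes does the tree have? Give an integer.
Answer: 5

Derivation:
Leaves (nodes with no children): B, D, E, G, H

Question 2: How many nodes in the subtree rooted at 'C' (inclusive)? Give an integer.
Subtree rooted at C contains: C, H
Count = 2

Answer: 2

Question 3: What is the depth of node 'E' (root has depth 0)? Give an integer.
Path from root to E: J -> E
Depth = number of edges = 1

Answer: 1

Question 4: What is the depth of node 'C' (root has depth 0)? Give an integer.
Path from root to C: J -> C
Depth = number of edges = 1

Answer: 1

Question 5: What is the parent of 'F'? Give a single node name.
Scan adjacency: F appears as child of J

Answer: J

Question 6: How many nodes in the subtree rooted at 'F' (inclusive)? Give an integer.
Answer: 3

Derivation:
Subtree rooted at F contains: B, F, G
Count = 3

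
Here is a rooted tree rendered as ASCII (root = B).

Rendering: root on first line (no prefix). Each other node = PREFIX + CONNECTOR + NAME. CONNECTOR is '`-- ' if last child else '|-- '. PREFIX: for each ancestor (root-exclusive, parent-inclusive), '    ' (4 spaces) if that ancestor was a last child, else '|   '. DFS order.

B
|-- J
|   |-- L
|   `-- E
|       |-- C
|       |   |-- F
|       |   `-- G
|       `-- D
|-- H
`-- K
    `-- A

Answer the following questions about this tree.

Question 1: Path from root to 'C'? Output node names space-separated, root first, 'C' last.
Answer: B J E C

Derivation:
Walk down from root: B -> J -> E -> C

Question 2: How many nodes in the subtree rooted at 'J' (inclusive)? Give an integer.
Subtree rooted at J contains: C, D, E, F, G, J, L
Count = 7

Answer: 7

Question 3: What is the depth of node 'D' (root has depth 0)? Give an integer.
Path from root to D: B -> J -> E -> D
Depth = number of edges = 3

Answer: 3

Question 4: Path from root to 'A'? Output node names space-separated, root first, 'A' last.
Walk down from root: B -> K -> A

Answer: B K A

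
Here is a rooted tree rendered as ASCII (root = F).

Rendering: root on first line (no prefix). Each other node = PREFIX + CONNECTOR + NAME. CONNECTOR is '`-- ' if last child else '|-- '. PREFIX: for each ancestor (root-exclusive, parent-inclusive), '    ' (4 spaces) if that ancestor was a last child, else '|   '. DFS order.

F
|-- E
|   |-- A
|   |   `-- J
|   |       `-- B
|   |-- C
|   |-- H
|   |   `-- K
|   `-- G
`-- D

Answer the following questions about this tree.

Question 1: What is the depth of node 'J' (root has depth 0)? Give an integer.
Path from root to J: F -> E -> A -> J
Depth = number of edges = 3

Answer: 3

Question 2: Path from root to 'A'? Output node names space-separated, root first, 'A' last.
Answer: F E A

Derivation:
Walk down from root: F -> E -> A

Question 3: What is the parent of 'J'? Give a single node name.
Scan adjacency: J appears as child of A

Answer: A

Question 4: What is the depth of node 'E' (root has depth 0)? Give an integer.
Path from root to E: F -> E
Depth = number of edges = 1

Answer: 1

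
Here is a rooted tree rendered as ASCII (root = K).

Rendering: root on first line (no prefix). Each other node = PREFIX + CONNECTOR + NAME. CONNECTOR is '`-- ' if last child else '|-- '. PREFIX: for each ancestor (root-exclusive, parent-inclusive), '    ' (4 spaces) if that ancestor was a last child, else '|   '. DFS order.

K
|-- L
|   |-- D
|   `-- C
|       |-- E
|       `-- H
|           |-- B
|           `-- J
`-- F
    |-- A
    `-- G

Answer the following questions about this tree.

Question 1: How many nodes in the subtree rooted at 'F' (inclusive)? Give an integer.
Answer: 3

Derivation:
Subtree rooted at F contains: A, F, G
Count = 3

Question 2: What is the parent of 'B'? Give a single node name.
Answer: H

Derivation:
Scan adjacency: B appears as child of H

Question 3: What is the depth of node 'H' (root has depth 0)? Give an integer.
Path from root to H: K -> L -> C -> H
Depth = number of edges = 3

Answer: 3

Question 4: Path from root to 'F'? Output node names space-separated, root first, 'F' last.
Answer: K F

Derivation:
Walk down from root: K -> F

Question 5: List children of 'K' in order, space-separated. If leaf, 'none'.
Node K's children (from adjacency): L, F

Answer: L F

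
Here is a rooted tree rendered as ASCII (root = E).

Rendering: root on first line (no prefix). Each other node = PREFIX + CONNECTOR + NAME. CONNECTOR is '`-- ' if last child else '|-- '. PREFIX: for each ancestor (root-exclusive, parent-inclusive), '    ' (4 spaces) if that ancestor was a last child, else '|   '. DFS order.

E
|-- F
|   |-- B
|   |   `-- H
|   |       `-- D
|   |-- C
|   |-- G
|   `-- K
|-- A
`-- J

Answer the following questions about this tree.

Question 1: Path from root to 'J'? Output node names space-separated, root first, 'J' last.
Answer: E J

Derivation:
Walk down from root: E -> J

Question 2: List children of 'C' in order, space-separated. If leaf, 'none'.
Node C's children (from adjacency): (leaf)

Answer: none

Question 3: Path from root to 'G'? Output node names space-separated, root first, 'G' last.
Answer: E F G

Derivation:
Walk down from root: E -> F -> G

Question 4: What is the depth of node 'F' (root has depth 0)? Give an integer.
Answer: 1

Derivation:
Path from root to F: E -> F
Depth = number of edges = 1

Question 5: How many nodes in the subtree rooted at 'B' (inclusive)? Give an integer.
Answer: 3

Derivation:
Subtree rooted at B contains: B, D, H
Count = 3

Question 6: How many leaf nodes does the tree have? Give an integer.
Leaves (nodes with no children): A, C, D, G, J, K

Answer: 6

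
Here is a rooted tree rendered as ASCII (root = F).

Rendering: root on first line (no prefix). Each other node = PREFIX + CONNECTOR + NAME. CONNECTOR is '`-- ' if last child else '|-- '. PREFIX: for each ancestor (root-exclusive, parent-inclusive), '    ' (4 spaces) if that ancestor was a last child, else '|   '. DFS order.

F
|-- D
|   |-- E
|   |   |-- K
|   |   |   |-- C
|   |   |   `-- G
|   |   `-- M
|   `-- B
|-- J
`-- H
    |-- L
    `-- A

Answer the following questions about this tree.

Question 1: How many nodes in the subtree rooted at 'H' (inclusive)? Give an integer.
Answer: 3

Derivation:
Subtree rooted at H contains: A, H, L
Count = 3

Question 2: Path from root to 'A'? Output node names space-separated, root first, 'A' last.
Answer: F H A

Derivation:
Walk down from root: F -> H -> A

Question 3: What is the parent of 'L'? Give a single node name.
Scan adjacency: L appears as child of H

Answer: H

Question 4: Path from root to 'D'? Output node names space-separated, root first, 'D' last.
Walk down from root: F -> D

Answer: F D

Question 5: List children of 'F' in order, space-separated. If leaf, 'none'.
Answer: D J H

Derivation:
Node F's children (from adjacency): D, J, H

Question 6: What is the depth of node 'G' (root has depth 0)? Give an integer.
Answer: 4

Derivation:
Path from root to G: F -> D -> E -> K -> G
Depth = number of edges = 4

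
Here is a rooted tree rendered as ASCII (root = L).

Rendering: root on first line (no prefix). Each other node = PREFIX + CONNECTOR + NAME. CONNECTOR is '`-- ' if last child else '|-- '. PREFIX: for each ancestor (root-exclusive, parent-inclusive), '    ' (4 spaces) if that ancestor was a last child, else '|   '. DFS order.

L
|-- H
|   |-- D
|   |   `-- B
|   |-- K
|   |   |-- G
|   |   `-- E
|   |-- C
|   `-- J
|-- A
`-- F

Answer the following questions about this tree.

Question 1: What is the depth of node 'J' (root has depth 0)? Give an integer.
Answer: 2

Derivation:
Path from root to J: L -> H -> J
Depth = number of edges = 2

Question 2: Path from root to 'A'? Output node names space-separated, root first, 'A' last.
Walk down from root: L -> A

Answer: L A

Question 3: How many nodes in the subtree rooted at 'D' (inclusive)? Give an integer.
Answer: 2

Derivation:
Subtree rooted at D contains: B, D
Count = 2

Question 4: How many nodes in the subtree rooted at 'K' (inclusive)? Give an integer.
Subtree rooted at K contains: E, G, K
Count = 3

Answer: 3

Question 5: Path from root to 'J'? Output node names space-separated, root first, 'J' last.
Walk down from root: L -> H -> J

Answer: L H J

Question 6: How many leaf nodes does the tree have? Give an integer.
Answer: 7

Derivation:
Leaves (nodes with no children): A, B, C, E, F, G, J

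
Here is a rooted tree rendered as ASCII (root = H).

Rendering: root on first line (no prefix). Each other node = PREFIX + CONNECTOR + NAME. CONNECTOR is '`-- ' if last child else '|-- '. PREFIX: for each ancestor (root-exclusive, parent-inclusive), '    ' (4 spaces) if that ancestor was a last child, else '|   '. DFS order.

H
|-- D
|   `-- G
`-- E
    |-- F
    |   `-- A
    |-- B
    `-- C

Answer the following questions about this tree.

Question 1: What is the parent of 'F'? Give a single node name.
Answer: E

Derivation:
Scan adjacency: F appears as child of E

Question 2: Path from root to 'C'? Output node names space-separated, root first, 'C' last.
Answer: H E C

Derivation:
Walk down from root: H -> E -> C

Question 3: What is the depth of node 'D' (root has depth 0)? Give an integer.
Answer: 1

Derivation:
Path from root to D: H -> D
Depth = number of edges = 1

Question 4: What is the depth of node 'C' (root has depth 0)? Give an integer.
Path from root to C: H -> E -> C
Depth = number of edges = 2

Answer: 2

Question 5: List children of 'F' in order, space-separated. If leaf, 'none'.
Node F's children (from adjacency): A

Answer: A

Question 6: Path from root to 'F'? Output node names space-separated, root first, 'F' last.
Answer: H E F

Derivation:
Walk down from root: H -> E -> F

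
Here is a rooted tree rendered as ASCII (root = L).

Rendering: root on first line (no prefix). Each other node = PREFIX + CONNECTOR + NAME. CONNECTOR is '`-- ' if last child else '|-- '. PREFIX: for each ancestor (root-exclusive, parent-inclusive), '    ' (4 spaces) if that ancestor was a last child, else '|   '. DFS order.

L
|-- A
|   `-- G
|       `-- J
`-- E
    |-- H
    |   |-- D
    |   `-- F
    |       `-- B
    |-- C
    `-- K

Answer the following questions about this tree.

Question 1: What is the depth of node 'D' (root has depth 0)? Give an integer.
Answer: 3

Derivation:
Path from root to D: L -> E -> H -> D
Depth = number of edges = 3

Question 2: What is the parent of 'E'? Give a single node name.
Answer: L

Derivation:
Scan adjacency: E appears as child of L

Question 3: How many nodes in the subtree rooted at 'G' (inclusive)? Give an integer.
Subtree rooted at G contains: G, J
Count = 2

Answer: 2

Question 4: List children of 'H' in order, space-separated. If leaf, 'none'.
Answer: D F

Derivation:
Node H's children (from adjacency): D, F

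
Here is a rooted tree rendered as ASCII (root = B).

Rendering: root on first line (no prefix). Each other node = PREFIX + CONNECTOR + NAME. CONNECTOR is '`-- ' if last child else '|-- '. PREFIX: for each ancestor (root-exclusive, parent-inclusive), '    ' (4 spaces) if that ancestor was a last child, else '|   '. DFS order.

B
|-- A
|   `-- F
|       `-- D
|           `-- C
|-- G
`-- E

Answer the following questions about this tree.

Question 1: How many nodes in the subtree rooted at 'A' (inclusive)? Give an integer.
Subtree rooted at A contains: A, C, D, F
Count = 4

Answer: 4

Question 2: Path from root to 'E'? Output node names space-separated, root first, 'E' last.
Walk down from root: B -> E

Answer: B E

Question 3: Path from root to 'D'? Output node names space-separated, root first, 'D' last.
Walk down from root: B -> A -> F -> D

Answer: B A F D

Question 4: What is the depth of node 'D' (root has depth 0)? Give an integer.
Answer: 3

Derivation:
Path from root to D: B -> A -> F -> D
Depth = number of edges = 3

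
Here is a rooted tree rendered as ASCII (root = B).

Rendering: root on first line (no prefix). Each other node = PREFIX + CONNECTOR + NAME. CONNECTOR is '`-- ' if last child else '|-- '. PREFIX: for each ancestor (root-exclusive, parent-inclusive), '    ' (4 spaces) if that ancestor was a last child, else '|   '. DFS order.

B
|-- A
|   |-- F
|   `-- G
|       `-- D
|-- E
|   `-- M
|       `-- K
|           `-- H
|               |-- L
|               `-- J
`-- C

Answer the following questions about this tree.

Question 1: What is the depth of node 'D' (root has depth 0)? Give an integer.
Path from root to D: B -> A -> G -> D
Depth = number of edges = 3

Answer: 3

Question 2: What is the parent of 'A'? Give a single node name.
Answer: B

Derivation:
Scan adjacency: A appears as child of B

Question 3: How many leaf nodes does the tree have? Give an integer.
Leaves (nodes with no children): C, D, F, J, L

Answer: 5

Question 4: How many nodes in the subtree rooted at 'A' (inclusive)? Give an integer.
Answer: 4

Derivation:
Subtree rooted at A contains: A, D, F, G
Count = 4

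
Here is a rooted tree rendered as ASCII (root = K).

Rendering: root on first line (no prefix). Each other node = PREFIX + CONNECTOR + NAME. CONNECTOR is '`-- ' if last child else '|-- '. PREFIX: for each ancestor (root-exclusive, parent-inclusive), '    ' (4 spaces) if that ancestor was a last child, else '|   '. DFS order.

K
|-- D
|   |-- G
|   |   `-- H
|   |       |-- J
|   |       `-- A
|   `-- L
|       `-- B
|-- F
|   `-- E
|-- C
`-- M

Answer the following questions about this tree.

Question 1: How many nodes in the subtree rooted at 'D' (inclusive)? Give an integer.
Answer: 7

Derivation:
Subtree rooted at D contains: A, B, D, G, H, J, L
Count = 7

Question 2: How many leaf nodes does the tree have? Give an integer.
Leaves (nodes with no children): A, B, C, E, J, M

Answer: 6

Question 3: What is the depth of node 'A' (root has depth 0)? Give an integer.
Answer: 4

Derivation:
Path from root to A: K -> D -> G -> H -> A
Depth = number of edges = 4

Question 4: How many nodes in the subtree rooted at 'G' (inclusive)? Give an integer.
Answer: 4

Derivation:
Subtree rooted at G contains: A, G, H, J
Count = 4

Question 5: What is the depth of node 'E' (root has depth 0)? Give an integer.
Path from root to E: K -> F -> E
Depth = number of edges = 2

Answer: 2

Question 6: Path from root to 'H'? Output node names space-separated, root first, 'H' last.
Walk down from root: K -> D -> G -> H

Answer: K D G H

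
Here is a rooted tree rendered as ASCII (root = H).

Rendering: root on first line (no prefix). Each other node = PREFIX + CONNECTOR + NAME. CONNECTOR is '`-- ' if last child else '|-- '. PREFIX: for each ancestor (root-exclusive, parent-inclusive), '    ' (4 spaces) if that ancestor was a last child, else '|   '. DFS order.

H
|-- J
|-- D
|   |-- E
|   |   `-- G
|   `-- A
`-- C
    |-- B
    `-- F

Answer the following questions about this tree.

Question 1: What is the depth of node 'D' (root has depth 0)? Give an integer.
Path from root to D: H -> D
Depth = number of edges = 1

Answer: 1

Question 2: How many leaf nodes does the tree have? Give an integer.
Answer: 5

Derivation:
Leaves (nodes with no children): A, B, F, G, J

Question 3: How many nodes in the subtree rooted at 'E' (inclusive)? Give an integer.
Answer: 2

Derivation:
Subtree rooted at E contains: E, G
Count = 2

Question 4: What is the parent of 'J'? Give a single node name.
Scan adjacency: J appears as child of H

Answer: H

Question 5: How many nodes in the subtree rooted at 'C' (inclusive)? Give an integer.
Subtree rooted at C contains: B, C, F
Count = 3

Answer: 3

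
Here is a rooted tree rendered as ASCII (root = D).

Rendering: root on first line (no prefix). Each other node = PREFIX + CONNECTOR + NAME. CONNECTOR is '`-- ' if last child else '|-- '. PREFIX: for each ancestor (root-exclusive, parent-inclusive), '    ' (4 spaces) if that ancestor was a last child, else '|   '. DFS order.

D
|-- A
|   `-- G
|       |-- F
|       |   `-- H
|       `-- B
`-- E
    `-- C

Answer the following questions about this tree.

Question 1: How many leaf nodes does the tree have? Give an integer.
Answer: 3

Derivation:
Leaves (nodes with no children): B, C, H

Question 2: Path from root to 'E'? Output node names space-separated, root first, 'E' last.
Walk down from root: D -> E

Answer: D E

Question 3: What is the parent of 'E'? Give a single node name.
Answer: D

Derivation:
Scan adjacency: E appears as child of D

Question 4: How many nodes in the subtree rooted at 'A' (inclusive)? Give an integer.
Answer: 5

Derivation:
Subtree rooted at A contains: A, B, F, G, H
Count = 5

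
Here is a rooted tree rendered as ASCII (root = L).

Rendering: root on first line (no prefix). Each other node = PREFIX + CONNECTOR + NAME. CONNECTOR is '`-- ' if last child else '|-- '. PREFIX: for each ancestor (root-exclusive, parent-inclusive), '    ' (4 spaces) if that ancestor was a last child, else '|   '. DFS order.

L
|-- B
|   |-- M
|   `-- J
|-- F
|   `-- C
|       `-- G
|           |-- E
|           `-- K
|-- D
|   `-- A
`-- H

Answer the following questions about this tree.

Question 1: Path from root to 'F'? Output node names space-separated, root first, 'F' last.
Answer: L F

Derivation:
Walk down from root: L -> F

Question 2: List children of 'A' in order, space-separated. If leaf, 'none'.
Node A's children (from adjacency): (leaf)

Answer: none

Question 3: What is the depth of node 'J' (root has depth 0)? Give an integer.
Path from root to J: L -> B -> J
Depth = number of edges = 2

Answer: 2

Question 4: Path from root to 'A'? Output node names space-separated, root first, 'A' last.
Answer: L D A

Derivation:
Walk down from root: L -> D -> A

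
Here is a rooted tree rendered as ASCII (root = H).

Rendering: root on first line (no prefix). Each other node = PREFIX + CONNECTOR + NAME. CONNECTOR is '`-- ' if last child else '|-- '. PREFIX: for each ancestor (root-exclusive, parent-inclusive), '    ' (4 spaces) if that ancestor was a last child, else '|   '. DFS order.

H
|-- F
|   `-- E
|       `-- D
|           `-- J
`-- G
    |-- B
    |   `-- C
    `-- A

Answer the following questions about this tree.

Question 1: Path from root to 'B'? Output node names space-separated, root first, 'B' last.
Answer: H G B

Derivation:
Walk down from root: H -> G -> B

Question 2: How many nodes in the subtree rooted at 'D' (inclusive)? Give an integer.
Answer: 2

Derivation:
Subtree rooted at D contains: D, J
Count = 2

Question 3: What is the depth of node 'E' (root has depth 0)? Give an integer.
Path from root to E: H -> F -> E
Depth = number of edges = 2

Answer: 2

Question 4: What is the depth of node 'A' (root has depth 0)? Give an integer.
Answer: 2

Derivation:
Path from root to A: H -> G -> A
Depth = number of edges = 2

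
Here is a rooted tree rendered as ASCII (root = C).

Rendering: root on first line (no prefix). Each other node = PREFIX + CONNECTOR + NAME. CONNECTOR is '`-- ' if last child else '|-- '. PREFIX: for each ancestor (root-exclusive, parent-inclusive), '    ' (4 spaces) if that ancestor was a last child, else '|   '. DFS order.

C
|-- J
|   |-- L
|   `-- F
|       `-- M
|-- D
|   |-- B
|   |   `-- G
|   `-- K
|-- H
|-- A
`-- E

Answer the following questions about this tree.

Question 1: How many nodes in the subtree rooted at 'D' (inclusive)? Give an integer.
Subtree rooted at D contains: B, D, G, K
Count = 4

Answer: 4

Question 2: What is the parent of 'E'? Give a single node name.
Scan adjacency: E appears as child of C

Answer: C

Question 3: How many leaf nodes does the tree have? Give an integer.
Answer: 7

Derivation:
Leaves (nodes with no children): A, E, G, H, K, L, M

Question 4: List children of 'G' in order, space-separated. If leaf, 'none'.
Answer: none

Derivation:
Node G's children (from adjacency): (leaf)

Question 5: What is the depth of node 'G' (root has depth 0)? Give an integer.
Path from root to G: C -> D -> B -> G
Depth = number of edges = 3

Answer: 3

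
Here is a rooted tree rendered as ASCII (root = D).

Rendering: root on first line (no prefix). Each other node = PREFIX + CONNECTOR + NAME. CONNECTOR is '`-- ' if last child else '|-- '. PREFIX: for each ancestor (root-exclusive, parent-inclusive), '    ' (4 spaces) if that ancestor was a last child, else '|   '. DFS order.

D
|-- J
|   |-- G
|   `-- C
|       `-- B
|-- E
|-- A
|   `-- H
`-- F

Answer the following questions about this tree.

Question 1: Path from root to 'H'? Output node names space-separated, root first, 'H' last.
Answer: D A H

Derivation:
Walk down from root: D -> A -> H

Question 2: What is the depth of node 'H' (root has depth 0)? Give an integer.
Path from root to H: D -> A -> H
Depth = number of edges = 2

Answer: 2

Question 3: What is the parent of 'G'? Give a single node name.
Scan adjacency: G appears as child of J

Answer: J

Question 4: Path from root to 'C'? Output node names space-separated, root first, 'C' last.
Answer: D J C

Derivation:
Walk down from root: D -> J -> C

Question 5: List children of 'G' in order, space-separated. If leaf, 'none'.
Answer: none

Derivation:
Node G's children (from adjacency): (leaf)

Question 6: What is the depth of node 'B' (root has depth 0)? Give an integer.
Answer: 3

Derivation:
Path from root to B: D -> J -> C -> B
Depth = number of edges = 3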